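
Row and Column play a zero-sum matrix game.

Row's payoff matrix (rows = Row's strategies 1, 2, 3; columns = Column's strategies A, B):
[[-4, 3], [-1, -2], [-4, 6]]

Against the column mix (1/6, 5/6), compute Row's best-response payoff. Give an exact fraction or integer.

13/3

1: (-4)·(1/6) + (3)·(5/6) = 11/6.
2: (-1)·(1/6) + (-2)·(5/6) = -11/6.
3: (-4)·(1/6) + (6)·(5/6) = 13/3.
The best pure response is 3 with expected payoff 13/3.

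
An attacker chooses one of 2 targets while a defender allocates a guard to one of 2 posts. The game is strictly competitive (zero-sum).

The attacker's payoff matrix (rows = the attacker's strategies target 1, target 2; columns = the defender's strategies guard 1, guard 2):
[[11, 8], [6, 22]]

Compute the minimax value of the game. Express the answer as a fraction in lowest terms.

194/19

Row minima are 8 and 6, so the attacker's maximin is 8; column maxima are 11 and 22, so the defender's minimax is 11. These differ, so the equilibrium is in mixed strategies.
Let the attacker play target 1 with probability p. The defender is indifferent when 11p + 6(1−p) = 8p + 22(1−p), giving p = 16/19.
Let the defender play guard 1 with probability q. The attacker is indifferent when 11q + 8(1−q) = 6q + 22(1−q), giving q = 14/19.
The value is 11·(14/19) + (8)·(5/19) = 194/19.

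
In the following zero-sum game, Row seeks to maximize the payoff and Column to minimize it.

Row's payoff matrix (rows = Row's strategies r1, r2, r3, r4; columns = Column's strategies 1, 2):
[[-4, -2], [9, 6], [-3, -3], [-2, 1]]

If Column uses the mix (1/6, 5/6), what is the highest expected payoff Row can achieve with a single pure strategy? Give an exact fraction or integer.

13/2

r1: (-4)·(1/6) + (-2)·(5/6) = -7/3.
r2: (9)·(1/6) + (6)·(5/6) = 13/2.
r3: (-3)·(1/6) + (-3)·(5/6) = -3.
r4: (-2)·(1/6) + (1)·(5/6) = 1/2.
The best pure response is r2 with expected payoff 13/2.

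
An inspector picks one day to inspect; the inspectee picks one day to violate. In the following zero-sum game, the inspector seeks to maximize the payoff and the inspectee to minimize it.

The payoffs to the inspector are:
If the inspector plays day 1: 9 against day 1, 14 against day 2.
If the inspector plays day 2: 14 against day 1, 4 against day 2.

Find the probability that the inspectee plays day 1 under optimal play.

Row minima are 9 and 4, so the inspector's maximin is 9; column maxima are 14 and 14, so the inspectee's minimax is 14. These differ, so the equilibrium is in mixed strategies.
Let the inspectee play day 1 with probability q. The inspector is indifferent when 9q + 14(1−q) = 14q + 4(1−q), giving q = 2/3.

2/3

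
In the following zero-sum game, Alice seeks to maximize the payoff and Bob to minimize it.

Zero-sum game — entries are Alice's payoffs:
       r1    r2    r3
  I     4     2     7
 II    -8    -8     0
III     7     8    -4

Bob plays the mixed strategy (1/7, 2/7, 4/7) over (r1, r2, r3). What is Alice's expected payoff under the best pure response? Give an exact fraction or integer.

I: (4)·(1/7) + (2)·(2/7) + (7)·(4/7) = 36/7.
II: (-8)·(1/7) + (-8)·(2/7) + (0)·(4/7) = -24/7.
III: (7)·(1/7) + (8)·(2/7) + (-4)·(4/7) = 1.
The best pure response is I with expected payoff 36/7.

36/7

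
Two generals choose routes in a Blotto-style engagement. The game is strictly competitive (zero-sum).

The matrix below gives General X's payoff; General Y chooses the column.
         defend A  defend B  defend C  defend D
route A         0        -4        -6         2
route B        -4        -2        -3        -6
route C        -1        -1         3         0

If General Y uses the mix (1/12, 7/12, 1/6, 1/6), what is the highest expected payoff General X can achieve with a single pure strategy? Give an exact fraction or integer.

route A: (0)·(1/12) + (-4)·(7/12) + (-6)·(1/6) + (2)·(1/6) = -3.
route B: (-4)·(1/12) + (-2)·(7/12) + (-3)·(1/6) + (-6)·(1/6) = -3.
route C: (-1)·(1/12) + (-1)·(7/12) + (3)·(1/6) + (0)·(1/6) = -1/6.
The best pure response is route C with expected payoff -1/6.

-1/6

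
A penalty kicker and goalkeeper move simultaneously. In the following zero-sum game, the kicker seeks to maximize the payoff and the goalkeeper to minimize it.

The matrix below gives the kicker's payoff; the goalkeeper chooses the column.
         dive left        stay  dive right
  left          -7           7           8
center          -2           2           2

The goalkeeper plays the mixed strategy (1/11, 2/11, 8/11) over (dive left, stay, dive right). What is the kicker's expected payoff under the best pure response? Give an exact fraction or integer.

71/11

left: (-7)·(1/11) + (7)·(2/11) + (8)·(8/11) = 71/11.
center: (-2)·(1/11) + (2)·(2/11) + (2)·(8/11) = 18/11.
The best pure response is left with expected payoff 71/11.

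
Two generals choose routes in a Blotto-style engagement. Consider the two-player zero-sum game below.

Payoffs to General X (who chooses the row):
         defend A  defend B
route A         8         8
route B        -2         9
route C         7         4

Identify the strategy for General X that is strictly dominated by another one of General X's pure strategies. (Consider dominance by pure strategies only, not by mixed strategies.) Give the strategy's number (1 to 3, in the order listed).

Compare route C with route A: 8 > 7, 8 > 4.
So route A strictly dominates route C for General X; route C is strictly dominated.

3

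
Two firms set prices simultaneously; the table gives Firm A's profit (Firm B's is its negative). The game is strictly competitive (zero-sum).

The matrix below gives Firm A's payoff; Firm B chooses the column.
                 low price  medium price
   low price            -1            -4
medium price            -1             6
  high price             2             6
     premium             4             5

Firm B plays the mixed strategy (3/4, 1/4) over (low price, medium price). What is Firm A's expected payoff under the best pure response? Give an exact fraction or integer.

17/4

low price: (-1)·(3/4) + (-4)·(1/4) = -7/4.
medium price: (-1)·(3/4) + (6)·(1/4) = 3/4.
high price: (2)·(3/4) + (6)·(1/4) = 3.
premium: (4)·(3/4) + (5)·(1/4) = 17/4.
The best pure response is premium with expected payoff 17/4.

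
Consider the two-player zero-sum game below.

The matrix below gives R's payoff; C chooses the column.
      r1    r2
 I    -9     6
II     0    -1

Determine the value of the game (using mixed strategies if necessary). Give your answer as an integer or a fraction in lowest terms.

-9/16

Row minima are -9 and -1, so R's maximin is -1; column maxima are 0 and 6, so C's minimax is 0. These differ, so the equilibrium is in mixed strategies.
Let R play I with probability p. C is indifferent when −9p = 6p − (1−p), giving p = 1/16.
Let C play r1 with probability q. R is indifferent when −9q + 6(1−q) = −(1−q), giving q = 7/16.
The value is -9·(7/16) + (6)·(9/16) = -9/16.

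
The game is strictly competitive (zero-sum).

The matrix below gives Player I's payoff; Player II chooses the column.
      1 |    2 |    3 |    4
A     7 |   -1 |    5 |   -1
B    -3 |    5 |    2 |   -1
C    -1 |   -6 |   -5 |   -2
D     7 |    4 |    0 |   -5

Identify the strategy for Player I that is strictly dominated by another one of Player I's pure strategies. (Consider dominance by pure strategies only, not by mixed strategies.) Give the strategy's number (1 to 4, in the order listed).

Compare C with A: 7 > -1, -1 > -6, 5 > -5, -1 > -2.
So A strictly dominates C for Player I; C is strictly dominated.

3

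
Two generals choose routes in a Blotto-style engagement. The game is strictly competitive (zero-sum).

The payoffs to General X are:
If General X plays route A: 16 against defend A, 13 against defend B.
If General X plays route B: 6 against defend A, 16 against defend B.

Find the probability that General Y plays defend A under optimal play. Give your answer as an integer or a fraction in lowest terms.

Row minima are 13 and 6, so General X's maximin is 13; column maxima are 16 and 16, so General Y's minimax is 16. These differ, so the equilibrium is in mixed strategies.
Let General Y play defend A with probability q. General X is indifferent when 16q + 13(1−q) = 6q + 16(1−q), giving q = 3/13.

3/13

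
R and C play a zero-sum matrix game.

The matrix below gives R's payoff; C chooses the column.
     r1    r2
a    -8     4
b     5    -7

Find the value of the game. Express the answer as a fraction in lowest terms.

Row minima are -8 and -7, so R's maximin is -7; column maxima are 5 and 4, so C's minimax is 4. These differ, so the equilibrium is in mixed strategies.
Let R play a with probability p. C is indifferent when −8p + 5(1−p) = 4p − 7(1−p), giving p = 1/2.
Let C play r1 with probability q. R is indifferent when −8q + 4(1−q) = 5q − 7(1−q), giving q = 11/24.
The value is -8·(11/24) + (4)·(13/24) = -3/2.

-3/2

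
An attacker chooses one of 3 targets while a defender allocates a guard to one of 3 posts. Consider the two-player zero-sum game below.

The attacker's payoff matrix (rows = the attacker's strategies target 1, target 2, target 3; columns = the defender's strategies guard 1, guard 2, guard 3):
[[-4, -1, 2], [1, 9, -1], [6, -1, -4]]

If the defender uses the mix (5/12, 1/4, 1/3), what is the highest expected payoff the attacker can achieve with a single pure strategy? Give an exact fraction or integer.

7/3

target 1: (-4)·(5/12) + (-1)·(1/4) + (2)·(1/3) = -5/4.
target 2: (1)·(5/12) + (9)·(1/4) + (-1)·(1/3) = 7/3.
target 3: (6)·(5/12) + (-1)·(1/4) + (-4)·(1/3) = 11/12.
The best pure response is target 2 with expected payoff 7/3.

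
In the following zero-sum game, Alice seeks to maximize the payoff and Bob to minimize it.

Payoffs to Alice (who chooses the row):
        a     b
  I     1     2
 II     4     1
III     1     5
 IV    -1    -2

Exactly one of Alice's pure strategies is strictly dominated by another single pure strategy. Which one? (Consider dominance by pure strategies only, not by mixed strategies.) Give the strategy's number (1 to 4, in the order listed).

4

Compare IV with I: 1 > -1, 2 > -2.
So I strictly dominates IV for Alice; IV is strictly dominated.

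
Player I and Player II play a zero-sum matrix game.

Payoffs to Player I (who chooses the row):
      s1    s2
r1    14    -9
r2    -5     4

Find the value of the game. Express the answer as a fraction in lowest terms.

Row minima are -9 and -5, so Player I's maximin is -5; column maxima are 14 and 4, so Player II's minimax is 4. These differ, so the equilibrium is in mixed strategies.
Let Player I play r1 with probability p. Player II is indifferent when 14p − 5(1−p) = −9p + 4(1−p), giving p = 9/32.
Let Player II play s1 with probability q. Player I is indifferent when 14q − 9(1−q) = −5q + 4(1−q), giving q = 13/32.
The value is 14·(13/32) + (-9)·(19/32) = 11/32.

11/32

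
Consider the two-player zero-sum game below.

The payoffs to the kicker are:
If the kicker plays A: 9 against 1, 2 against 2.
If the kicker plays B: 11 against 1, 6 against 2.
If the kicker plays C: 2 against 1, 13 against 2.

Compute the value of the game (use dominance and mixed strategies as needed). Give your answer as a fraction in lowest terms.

Row A is strictly dominated by row B, so the kicker never plays it.
The remaining 2×2 game on (B, C) × (1, 2) has no saddle point. Let the kicker play B with probability p; indifference gives 11p + 2(1−p) = 6p + 13(1−p), so p = 11/16.
Similarly the goalkeeper's optimal q on 1 is 7/16, and the value is 11·(7/16) + (6)·(9/16) = 131/16.

131/16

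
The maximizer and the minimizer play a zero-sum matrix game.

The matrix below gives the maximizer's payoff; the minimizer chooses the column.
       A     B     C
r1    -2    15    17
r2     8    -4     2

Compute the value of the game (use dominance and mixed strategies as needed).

Column C is strictly dominated by B for the minimizer (it gives the maximizer more in every row).
The remaining 2×2 game on (r1, r2) × (A, B) has no saddle point. Let the maximizer play r1 with probability p; indifference gives −2p + 8(1−p) = 15p − 4(1−p), so p = 12/29.
Similarly the minimizer's optimal q on A is 19/29, and the value is -2·(19/29) + (15)·(10/29) = 112/29.

112/29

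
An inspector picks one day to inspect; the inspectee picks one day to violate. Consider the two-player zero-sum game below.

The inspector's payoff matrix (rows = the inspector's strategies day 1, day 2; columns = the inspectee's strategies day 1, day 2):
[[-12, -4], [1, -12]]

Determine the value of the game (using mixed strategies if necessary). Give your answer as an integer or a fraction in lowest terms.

-148/21

Row minima are -12 and -12, so the inspector's maximin is -12; column maxima are 1 and -4, so the inspectee's minimax is -4. These differ, so the equilibrium is in mixed strategies.
Let the inspector play day 1 with probability p. The inspectee is indifferent when −12p + (1−p) = −4p − 12(1−p), giving p = 13/21.
Let the inspectee play day 1 with probability q. The inspector is indifferent when −12q − 4(1−q) = q − 12(1−q), giving q = 8/21.
The value is -12·(8/21) + (-4)·(13/21) = -148/21.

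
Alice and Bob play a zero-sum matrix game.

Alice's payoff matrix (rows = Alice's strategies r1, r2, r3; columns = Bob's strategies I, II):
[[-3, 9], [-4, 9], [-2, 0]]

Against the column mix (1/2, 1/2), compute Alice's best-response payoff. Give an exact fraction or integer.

r1: (-3)·(1/2) + (9)·(1/2) = 3.
r2: (-4)·(1/2) + (9)·(1/2) = 5/2.
r3: (-2)·(1/2) + (0)·(1/2) = -1.
The best pure response is r1 with expected payoff 3.

3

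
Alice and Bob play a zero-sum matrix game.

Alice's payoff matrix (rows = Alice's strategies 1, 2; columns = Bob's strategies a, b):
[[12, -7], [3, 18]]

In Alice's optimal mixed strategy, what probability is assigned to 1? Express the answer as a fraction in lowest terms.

15/34

Row minima are -7 and 3, so Alice's maximin is 3; column maxima are 12 and 18, so Bob's minimax is 12. These differ, so the equilibrium is in mixed strategies.
Let Alice play 1 with probability p. Bob is indifferent when 12p + 3(1−p) = −7p + 18(1−p), giving p = 15/34.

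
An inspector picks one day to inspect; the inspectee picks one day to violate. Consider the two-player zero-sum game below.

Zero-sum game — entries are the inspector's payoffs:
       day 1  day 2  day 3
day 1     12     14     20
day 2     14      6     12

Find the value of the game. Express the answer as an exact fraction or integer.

Column day 3 is strictly dominated by day 2 for the inspectee (it gives the inspector more in every row).
The remaining 2×2 game on (day 1, day 2) × (day 1, day 2) has no saddle point. Let the inspector play day 1 with probability p; indifference gives 12p + 14(1−p) = 14p + 6(1−p), so p = 4/5.
Similarly the inspectee's optimal q on day 1 is 4/5, and the value is 12·(4/5) + (14)·(1/5) = 62/5.

62/5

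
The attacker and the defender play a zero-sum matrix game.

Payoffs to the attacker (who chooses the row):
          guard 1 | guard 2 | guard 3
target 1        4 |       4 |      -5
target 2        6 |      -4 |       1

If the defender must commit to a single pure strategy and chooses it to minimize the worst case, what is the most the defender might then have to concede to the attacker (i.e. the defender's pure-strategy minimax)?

1

The worst case (largest entry) in each column is guard 1: 6, guard 2: 4, guard 3: 1.
The best (smallest) of these is 1.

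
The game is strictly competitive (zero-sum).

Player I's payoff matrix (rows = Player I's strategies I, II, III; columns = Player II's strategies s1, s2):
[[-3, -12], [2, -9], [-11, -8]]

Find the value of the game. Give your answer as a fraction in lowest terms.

-115/14

Row I is strictly dominated by row II, so Player I never plays it.
The remaining 2×2 game on (II, III) × (s1, s2) has no saddle point. Let Player I play II with probability p; indifference gives 2p − 11(1−p) = −9p − 8(1−p), so p = 3/14.
Similarly Player II's optimal q on s1 is 1/14, and the value is 2·(1/14) + (-9)·(13/14) = -115/14.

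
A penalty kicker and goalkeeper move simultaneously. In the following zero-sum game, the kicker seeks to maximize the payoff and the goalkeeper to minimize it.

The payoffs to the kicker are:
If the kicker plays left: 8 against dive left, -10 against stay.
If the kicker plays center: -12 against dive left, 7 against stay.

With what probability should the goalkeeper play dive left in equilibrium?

17/37

Row minima are -10 and -12, so the kicker's maximin is -10; column maxima are 8 and 7, so the goalkeeper's minimax is 7. These differ, so the equilibrium is in mixed strategies.
Let the goalkeeper play dive left with probability q. The kicker is indifferent when 8q − 10(1−q) = −12q + 7(1−q), giving q = 17/37.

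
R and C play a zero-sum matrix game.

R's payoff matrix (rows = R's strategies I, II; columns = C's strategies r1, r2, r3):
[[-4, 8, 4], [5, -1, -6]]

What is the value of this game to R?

-4/19

Column r2 is strictly dominated by r3 for C (it gives R more in every row).
The remaining 2×2 game on (I, II) × (r1, r3) has no saddle point. Let R play I with probability p; indifference gives −4p + 5(1−p) = 4p − 6(1−p), so p = 11/19.
Similarly C's optimal q on r1 is 10/19, and the value is -4·(10/19) + (4)·(9/19) = -4/19.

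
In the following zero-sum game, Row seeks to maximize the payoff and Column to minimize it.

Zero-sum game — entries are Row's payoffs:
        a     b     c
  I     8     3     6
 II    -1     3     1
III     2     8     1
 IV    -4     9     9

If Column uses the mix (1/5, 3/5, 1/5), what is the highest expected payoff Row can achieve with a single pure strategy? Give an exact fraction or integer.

32/5

I: (8)·(1/5) + (3)·(3/5) + (6)·(1/5) = 23/5.
II: (-1)·(1/5) + (3)·(3/5) + (1)·(1/5) = 9/5.
III: (2)·(1/5) + (8)·(3/5) + (1)·(1/5) = 27/5.
IV: (-4)·(1/5) + (9)·(3/5) + (9)·(1/5) = 32/5.
The best pure response is IV with expected payoff 32/5.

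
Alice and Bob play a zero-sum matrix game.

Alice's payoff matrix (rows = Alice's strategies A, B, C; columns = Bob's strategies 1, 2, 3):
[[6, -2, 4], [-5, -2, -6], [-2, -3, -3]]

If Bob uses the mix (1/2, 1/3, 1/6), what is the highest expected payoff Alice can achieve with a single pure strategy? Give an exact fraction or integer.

A: (6)·(1/2) + (-2)·(1/3) + (4)·(1/6) = 3.
B: (-5)·(1/2) + (-2)·(1/3) + (-6)·(1/6) = -25/6.
C: (-2)·(1/2) + (-3)·(1/3) + (-3)·(1/6) = -5/2.
The best pure response is A with expected payoff 3.

3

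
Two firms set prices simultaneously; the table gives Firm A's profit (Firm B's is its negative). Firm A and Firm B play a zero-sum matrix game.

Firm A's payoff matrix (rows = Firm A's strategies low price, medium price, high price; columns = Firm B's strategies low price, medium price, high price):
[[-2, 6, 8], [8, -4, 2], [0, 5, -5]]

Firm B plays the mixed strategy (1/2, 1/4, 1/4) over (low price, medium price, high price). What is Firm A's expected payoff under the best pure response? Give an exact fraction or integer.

7/2

low price: (-2)·(1/2) + (6)·(1/4) + (8)·(1/4) = 5/2.
medium price: (8)·(1/2) + (-4)·(1/4) + (2)·(1/4) = 7/2.
high price: (0)·(1/2) + (5)·(1/4) + (-5)·(1/4) = 0.
The best pure response is medium price with expected payoff 7/2.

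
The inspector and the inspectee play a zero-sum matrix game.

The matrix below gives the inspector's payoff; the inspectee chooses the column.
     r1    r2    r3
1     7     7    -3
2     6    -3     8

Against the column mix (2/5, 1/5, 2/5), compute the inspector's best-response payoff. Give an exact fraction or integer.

5

1: (7)·(2/5) + (7)·(1/5) + (-3)·(2/5) = 3.
2: (6)·(2/5) + (-3)·(1/5) + (8)·(2/5) = 5.
The best pure response is 2 with expected payoff 5.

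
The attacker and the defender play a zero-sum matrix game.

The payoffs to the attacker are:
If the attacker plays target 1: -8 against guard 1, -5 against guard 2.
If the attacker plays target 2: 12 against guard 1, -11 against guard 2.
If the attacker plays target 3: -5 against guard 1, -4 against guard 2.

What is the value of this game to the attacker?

Row target 1 is strictly dominated by row target 3, so the attacker never plays it.
The remaining 2×2 game on (target 2, target 3) × (guard 1, guard 2) has no saddle point. Let the attacker play target 2 with probability p; indifference gives 12p − 5(1−p) = −11p − 4(1−p), so p = 1/24.
Similarly the defender's optimal q on guard 1 is 7/24, and the value is 12·(7/24) + (-11)·(17/24) = -103/24.

-103/24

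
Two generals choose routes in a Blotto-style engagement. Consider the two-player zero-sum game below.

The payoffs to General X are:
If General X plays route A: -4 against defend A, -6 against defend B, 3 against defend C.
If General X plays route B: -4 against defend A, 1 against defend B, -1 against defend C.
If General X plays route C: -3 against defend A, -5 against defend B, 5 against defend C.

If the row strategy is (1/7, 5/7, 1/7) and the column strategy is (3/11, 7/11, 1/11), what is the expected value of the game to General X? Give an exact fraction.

-120/77

Against (3/11, 7/11, 1/11), each row's expected payoff is route A: -51/11; route B: -6/11; route C: -39/11.
Taking the (1/7, 5/7, 1/7)-weighted average: (1/7)·(-51/11) + (5/7)·(-6/11) + (1/7)·(-39/11) = -120/77.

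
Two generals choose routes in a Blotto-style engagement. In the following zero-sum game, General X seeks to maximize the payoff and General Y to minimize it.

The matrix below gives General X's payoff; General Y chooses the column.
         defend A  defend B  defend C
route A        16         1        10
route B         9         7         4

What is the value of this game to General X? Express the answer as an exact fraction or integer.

11/2

Column defend A is strictly dominated by defend C for General Y (it gives General X more in every row).
The remaining 2×2 game on (route A, route B) × (defend B, defend C) has no saddle point. Let General X play route A with probability p; indifference gives p + 7(1−p) = 10p + 4(1−p), so p = 1/4.
Similarly General Y's optimal q on defend B is 1/2, and the value is 1·(1/2) + (10)·(1/2) = 11/2.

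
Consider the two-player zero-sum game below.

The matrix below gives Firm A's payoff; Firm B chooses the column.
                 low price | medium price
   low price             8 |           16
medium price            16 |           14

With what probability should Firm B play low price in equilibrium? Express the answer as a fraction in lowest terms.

Row minima are 8 and 14, so Firm A's maximin is 14; column maxima are 16 and 16, so Firm B's minimax is 16. These differ, so the equilibrium is in mixed strategies.
Let Firm B play low price with probability q. Firm A is indifferent when 8q + 16(1−q) = 16q + 14(1−q), giving q = 1/5.

1/5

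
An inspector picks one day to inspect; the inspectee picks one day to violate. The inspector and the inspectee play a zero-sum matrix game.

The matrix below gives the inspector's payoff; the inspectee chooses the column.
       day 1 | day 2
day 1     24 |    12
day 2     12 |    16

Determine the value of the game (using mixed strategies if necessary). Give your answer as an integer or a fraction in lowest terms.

15

Row minima are 12 and 12, so the inspector's maximin is 12; column maxima are 24 and 16, so the inspectee's minimax is 16. These differ, so the equilibrium is in mixed strategies.
Let the inspector play day 1 with probability p. The inspectee is indifferent when 24p + 12(1−p) = 12p + 16(1−p), giving p = 1/4.
Let the inspectee play day 1 with probability q. The inspector is indifferent when 24q + 12(1−q) = 12q + 16(1−q), giving q = 1/4.
The value is 24·(1/4) + (12)·(3/4) = 15.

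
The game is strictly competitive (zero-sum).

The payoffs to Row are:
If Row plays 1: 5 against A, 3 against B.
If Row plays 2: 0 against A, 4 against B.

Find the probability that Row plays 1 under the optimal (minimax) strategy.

2/3

Row minima are 3 and 0, so Row's maximin is 3; column maxima are 5 and 4, so Column's minimax is 4. These differ, so the equilibrium is in mixed strategies.
Let Row play 1 with probability p. Column is indifferent when 5p = 3p + 4(1−p), giving p = 2/3.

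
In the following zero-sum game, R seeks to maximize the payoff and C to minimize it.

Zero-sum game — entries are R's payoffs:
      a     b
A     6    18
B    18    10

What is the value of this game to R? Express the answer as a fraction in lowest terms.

66/5

Row minima are 6 and 10, so R's maximin is 10; column maxima are 18 and 18, so C's minimax is 18. These differ, so the equilibrium is in mixed strategies.
Let R play A with probability p. C is indifferent when 6p + 18(1−p) = 18p + 10(1−p), giving p = 2/5.
Let C play a with probability q. R is indifferent when 6q + 18(1−q) = 18q + 10(1−q), giving q = 2/5.
The value is 6·(2/5) + (18)·(3/5) = 66/5.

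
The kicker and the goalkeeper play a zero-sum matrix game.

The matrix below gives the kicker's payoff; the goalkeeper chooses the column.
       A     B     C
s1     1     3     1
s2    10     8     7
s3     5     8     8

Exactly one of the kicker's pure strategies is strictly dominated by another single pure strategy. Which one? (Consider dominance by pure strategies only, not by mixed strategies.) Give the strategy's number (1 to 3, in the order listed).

Compare s1 with s2: 10 > 1, 8 > 3, 7 > 1.
So s2 strictly dominates s1 for the kicker; s1 is strictly dominated.

1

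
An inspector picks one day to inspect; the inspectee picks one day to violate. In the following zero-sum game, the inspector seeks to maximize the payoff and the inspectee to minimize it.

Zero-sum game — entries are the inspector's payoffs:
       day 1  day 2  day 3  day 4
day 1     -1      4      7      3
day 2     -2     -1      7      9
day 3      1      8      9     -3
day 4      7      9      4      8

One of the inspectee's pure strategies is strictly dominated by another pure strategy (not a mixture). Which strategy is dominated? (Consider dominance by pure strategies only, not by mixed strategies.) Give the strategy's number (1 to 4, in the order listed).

The inspectee prefers columns that give the inspector less. Compare day 2 with day 1: -1 < 4, -2 < -1, 1 < 8, 7 < 9.
So day 1 strictly dominates day 2 for the inspectee; day 2 is strictly dominated.

2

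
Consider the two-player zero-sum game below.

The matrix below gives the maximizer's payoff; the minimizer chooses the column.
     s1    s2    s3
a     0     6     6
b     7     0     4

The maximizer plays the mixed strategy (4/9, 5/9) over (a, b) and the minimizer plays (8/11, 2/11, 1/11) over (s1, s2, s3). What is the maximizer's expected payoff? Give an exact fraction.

124/33

Against (8/11, 2/11, 1/11), each row's expected payoff is a: 18/11; b: 60/11.
Taking the (4/9, 5/9)-weighted average: (4/9)·(18/11) + (5/9)·(60/11) = 124/33.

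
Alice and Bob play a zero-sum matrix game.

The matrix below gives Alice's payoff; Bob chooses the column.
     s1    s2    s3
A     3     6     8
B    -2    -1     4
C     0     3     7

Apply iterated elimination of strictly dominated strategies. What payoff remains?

3

Row C is strictly dominated by row A (3>0, 6>3, 8>7); eliminate C.
Column s3 is strictly dominated by s1 for Bob (3<8, -2<4); eliminate s3.
Column s2 is strictly dominated by s1 for Bob (3<6, -2<-1); eliminate s2.
Row B is strictly dominated by row A (3>-2); eliminate B.
Only (A, s1) remains, with payoff 3.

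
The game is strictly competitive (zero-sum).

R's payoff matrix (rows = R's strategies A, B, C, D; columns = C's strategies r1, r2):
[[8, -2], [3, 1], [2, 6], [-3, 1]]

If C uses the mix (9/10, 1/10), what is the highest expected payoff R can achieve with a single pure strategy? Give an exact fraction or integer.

7

A: (8)·(9/10) + (-2)·(1/10) = 7.
B: (3)·(9/10) + (1)·(1/10) = 14/5.
C: (2)·(9/10) + (6)·(1/10) = 12/5.
D: (-3)·(9/10) + (1)·(1/10) = -13/5.
The best pure response is A with expected payoff 7.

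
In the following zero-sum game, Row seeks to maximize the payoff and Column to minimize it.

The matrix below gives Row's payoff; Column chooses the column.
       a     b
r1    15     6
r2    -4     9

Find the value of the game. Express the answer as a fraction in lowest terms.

Row minima are 6 and -4, so Row's maximin is 6; column maxima are 15 and 9, so Column's minimax is 9. These differ, so the equilibrium is in mixed strategies.
Let Row play r1 with probability p. Column is indifferent when 15p − 4(1−p) = 6p + 9(1−p), giving p = 13/22.
Let Column play a with probability q. Row is indifferent when 15q + 6(1−q) = −4q + 9(1−q), giving q = 3/22.
The value is 15·(3/22) + (6)·(19/22) = 159/22.

159/22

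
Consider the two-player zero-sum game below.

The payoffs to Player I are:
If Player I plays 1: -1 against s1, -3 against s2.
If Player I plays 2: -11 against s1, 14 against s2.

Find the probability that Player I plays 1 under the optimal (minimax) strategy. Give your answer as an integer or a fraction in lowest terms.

Row minima are -3 and -11, so Player I's maximin is -3; column maxima are -1 and 14, so Player II's minimax is -1. These differ, so the equilibrium is in mixed strategies.
Let Player I play 1 with probability p. Player II is indifferent when −p − 11(1−p) = −3p + 14(1−p), giving p = 25/27.

25/27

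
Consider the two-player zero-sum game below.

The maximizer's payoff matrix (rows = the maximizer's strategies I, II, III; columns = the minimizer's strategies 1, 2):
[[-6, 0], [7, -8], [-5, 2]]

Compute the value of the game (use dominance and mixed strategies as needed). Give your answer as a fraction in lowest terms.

-13/11

Row I is strictly dominated by row III, so the maximizer never plays it.
The remaining 2×2 game on (II, III) × (1, 2) has no saddle point. Let the maximizer play II with probability p; indifference gives 7p − 5(1−p) = −8p + 2(1−p), so p = 7/22.
Similarly the minimizer's optimal q on 1 is 5/11, and the value is 7·(5/11) + (-8)·(6/11) = -13/11.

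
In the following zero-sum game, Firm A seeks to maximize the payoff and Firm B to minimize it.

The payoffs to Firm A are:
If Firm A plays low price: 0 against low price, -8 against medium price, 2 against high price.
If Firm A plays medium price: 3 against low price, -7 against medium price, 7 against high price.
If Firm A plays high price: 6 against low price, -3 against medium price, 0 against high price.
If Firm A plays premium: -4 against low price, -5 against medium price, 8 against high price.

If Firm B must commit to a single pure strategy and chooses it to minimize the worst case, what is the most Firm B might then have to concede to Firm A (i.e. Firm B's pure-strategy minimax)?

-3

The worst case (largest entry) in each column is low price: 6, medium price: -3, high price: 8.
The best (smallest) of these is -3.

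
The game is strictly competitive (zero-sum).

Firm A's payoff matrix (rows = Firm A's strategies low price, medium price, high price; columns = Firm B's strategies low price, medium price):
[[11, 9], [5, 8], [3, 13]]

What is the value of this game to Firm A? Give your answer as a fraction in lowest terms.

Row medium price is strictly dominated by row low price, so Firm A never plays it.
The remaining 2×2 game on (low price, high price) × (low price, medium price) has no saddle point. Let Firm A play low price with probability p; indifference gives 11p + 3(1−p) = 9p + 13(1−p), so p = 5/6.
Similarly Firm B's optimal q on low price is 1/3, and the value is 11·(1/3) + (9)·(2/3) = 29/3.

29/3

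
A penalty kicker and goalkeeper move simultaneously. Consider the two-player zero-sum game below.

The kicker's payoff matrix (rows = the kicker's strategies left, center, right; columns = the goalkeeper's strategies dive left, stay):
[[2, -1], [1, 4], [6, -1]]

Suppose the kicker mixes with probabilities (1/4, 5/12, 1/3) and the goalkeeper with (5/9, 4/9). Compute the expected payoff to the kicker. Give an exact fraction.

227/108

Against (5/9, 4/9), each row's expected payoff is left: 2/3; center: 7/3; right: 26/9.
Taking the (1/4, 5/12, 1/3)-weighted average: (1/4)·(2/3) + (5/12)·(7/3) + (1/3)·(26/9) = 227/108.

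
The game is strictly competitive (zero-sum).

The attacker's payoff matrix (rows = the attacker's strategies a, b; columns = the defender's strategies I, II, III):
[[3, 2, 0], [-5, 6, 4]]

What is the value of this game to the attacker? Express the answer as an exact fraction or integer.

Column II is strictly dominated by III for the defender (it gives the attacker more in every row).
The remaining 2×2 game on (a, b) × (I, III) has no saddle point. Let the attacker play a with probability p; indifference gives 3p − 5(1−p) = 4(1−p), so p = 3/4.
Similarly the defender's optimal q on I is 1/3, and the value is 3·(1/3) + (0)·(2/3) = 1.

1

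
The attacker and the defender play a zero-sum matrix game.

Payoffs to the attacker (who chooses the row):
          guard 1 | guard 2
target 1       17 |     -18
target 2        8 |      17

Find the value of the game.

Row minima are -18 and 8, so the attacker's maximin is 8; column maxima are 17 and 17, so the defender's minimax is 17. These differ, so the equilibrium is in mixed strategies.
Let the attacker play target 1 with probability p. The defender is indifferent when 17p + 8(1−p) = −18p + 17(1−p), giving p = 9/44.
Let the defender play guard 1 with probability q. The attacker is indifferent when 17q − 18(1−q) = 8q + 17(1−q), giving q = 35/44.
The value is 17·(35/44) + (-18)·(9/44) = 433/44.

433/44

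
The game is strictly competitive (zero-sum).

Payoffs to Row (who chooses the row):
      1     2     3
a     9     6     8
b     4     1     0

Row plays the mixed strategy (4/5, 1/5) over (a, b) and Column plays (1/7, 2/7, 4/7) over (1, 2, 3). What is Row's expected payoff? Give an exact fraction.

218/35

Against (1/7, 2/7, 4/7), each row's expected payoff is a: 53/7; b: 6/7.
Taking the (4/5, 1/5)-weighted average: (4/5)·(53/7) + (1/5)·(6/7) = 218/35.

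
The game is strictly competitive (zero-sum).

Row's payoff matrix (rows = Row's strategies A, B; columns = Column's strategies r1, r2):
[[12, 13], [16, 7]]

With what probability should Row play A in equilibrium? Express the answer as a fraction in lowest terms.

9/10

Row minima are 12 and 7, so Row's maximin is 12; column maxima are 16 and 13, so Column's minimax is 13. These differ, so the equilibrium is in mixed strategies.
Let Row play A with probability p. Column is indifferent when 12p + 16(1−p) = 13p + 7(1−p), giving p = 9/10.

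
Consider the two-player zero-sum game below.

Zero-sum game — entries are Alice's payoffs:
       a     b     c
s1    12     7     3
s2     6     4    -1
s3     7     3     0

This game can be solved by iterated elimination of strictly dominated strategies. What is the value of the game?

3

Column a is strictly dominated by b for Bob (7<12, 4<6, 3<7); eliminate a.
Column b is strictly dominated by c for Bob (3<7, -1<4, 0<3); eliminate b.
Row s2 is strictly dominated by row s1 (3>-1); eliminate s2.
Row s3 is strictly dominated by row s1 (3>0); eliminate s3.
Only (s1, c) remains, with payoff 3.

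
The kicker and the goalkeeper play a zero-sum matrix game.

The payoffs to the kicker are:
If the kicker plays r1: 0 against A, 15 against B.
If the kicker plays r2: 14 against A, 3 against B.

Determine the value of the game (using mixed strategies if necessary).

105/13

Row minima are 0 and 3, so the kicker's maximin is 3; column maxima are 14 and 15, so the goalkeeper's minimax is 14. These differ, so the equilibrium is in mixed strategies.
Let the kicker play r1 with probability p. The goalkeeper is indifferent when 14(1−p) = 15p + 3(1−p), giving p = 11/26.
Let the goalkeeper play A with probability q. The kicker is indifferent when 15(1−q) = 14q + 3(1−q), giving q = 6/13.
The value is 0·(6/13) + (15)·(7/13) = 105/13.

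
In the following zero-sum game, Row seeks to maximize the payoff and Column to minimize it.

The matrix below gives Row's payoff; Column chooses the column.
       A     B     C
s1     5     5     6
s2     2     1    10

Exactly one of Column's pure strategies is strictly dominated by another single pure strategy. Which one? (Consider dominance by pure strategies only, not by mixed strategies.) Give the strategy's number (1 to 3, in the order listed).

Column prefers columns that give Row less. Compare C with A: 5 < 6, 2 < 10.
So A strictly dominates C for Column; C is strictly dominated.

3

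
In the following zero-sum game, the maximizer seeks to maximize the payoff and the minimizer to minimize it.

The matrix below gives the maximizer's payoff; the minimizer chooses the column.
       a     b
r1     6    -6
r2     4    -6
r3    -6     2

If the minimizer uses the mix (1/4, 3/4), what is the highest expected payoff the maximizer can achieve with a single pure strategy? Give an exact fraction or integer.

r1: (6)·(1/4) + (-6)·(3/4) = -3.
r2: (4)·(1/4) + (-6)·(3/4) = -7/2.
r3: (-6)·(1/4) + (2)·(3/4) = 0.
The best pure response is r3 with expected payoff 0.

0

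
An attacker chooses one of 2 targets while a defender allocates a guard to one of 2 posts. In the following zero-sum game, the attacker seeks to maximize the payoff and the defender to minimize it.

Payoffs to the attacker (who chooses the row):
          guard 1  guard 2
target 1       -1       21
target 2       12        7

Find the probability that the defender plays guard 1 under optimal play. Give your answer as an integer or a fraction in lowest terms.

Row minima are -1 and 7, so the attacker's maximin is 7; column maxima are 12 and 21, so the defender's minimax is 12. These differ, so the equilibrium is in mixed strategies.
Let the defender play guard 1 with probability q. The attacker is indifferent when −q + 21(1−q) = 12q + 7(1−q), giving q = 14/27.

14/27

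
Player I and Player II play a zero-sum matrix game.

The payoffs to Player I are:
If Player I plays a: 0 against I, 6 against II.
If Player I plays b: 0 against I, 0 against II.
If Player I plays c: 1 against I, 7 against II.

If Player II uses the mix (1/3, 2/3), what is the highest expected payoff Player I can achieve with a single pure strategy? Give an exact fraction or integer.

5

a: (0)·(1/3) + (6)·(2/3) = 4.
b: (0)·(1/3) + (0)·(2/3) = 0.
c: (1)·(1/3) + (7)·(2/3) = 5.
The best pure response is c with expected payoff 5.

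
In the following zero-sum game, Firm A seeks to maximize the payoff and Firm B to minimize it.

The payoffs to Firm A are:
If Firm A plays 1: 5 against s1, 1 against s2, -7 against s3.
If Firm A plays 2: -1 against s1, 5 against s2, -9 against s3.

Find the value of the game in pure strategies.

-7

Row minima: -7, -9 → Firm A's maximin is -7.
Column maxima: 5, 5, -7 → Firm B's minimax is -7.
They coincide at (1, s3), so the value is -7.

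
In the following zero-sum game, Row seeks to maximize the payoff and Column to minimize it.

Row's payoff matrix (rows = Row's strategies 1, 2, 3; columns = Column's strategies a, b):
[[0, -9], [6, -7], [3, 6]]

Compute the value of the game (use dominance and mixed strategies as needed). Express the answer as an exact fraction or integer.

Row 1 is strictly dominated by row 2, so Row never plays it.
The remaining 2×2 game on (2, 3) × (a, b) has no saddle point. Let Row play 2 with probability p; indifference gives 6p + 3(1−p) = −7p + 6(1−p), so p = 3/16.
Similarly Column's optimal q on a is 13/16, and the value is 6·(13/16) + (-7)·(3/16) = 57/16.

57/16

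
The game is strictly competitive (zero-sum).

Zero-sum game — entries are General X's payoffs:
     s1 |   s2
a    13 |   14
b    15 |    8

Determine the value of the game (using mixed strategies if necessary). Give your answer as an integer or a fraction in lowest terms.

Row minima are 13 and 8, so General X's maximin is 13; column maxima are 15 and 14, so General Y's minimax is 14. These differ, so the equilibrium is in mixed strategies.
Let General X play a with probability p. General Y is indifferent when 13p + 15(1−p) = 14p + 8(1−p), giving p = 7/8.
Let General Y play s1 with probability q. General X is indifferent when 13q + 14(1−q) = 15q + 8(1−q), giving q = 3/4.
The value is 13·(3/4) + (14)·(1/4) = 53/4.

53/4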